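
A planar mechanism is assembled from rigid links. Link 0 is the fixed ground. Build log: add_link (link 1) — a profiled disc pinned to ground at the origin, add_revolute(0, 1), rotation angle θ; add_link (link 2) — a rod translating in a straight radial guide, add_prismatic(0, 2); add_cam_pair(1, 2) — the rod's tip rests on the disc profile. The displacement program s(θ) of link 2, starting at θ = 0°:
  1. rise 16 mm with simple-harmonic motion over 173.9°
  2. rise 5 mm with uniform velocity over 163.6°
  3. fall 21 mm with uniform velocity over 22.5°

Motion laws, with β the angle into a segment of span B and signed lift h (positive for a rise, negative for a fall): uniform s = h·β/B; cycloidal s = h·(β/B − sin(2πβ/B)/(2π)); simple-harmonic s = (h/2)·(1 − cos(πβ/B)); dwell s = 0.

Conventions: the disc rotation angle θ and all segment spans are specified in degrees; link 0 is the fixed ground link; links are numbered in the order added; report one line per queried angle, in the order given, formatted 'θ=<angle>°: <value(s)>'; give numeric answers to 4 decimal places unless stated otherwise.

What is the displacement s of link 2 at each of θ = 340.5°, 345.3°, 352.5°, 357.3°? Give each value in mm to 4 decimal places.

seg 1 [0°–173.9°] simple-harmonic, h=16: full span → s += 16 → s = 16.0000
seg 2 [173.9°–337.5°] uniform, h=5: full span → s += 5 → s = 21.0000
seg 3 [337.5°–360°] uniform, h=-21: θ=340.5° here. β=3, B=22.5. -21·3/22.5 = -2.8000 → s = 18.2000
seg 3 [337.5°–360°] uniform, h=-21: θ=345.3° here. β=7.8, B=22.5. -21·7.8/22.5 = -7.2800 → s = 13.7200
seg 3 [337.5°–360°] uniform, h=-21: θ=352.5° here. β=15, B=22.5. -21·15/22.5 = -14.0000 → s = 7.0000
seg 3 [337.5°–360°] uniform, h=-21: θ=357.3° here. β=19.8, B=22.5. -21·19.8/22.5 = -18.4800 → s = 2.5200

θ=340.5°: 18.2000
θ=345.3°: 13.7200
θ=352.5°: 7.0000
θ=357.3°: 2.5200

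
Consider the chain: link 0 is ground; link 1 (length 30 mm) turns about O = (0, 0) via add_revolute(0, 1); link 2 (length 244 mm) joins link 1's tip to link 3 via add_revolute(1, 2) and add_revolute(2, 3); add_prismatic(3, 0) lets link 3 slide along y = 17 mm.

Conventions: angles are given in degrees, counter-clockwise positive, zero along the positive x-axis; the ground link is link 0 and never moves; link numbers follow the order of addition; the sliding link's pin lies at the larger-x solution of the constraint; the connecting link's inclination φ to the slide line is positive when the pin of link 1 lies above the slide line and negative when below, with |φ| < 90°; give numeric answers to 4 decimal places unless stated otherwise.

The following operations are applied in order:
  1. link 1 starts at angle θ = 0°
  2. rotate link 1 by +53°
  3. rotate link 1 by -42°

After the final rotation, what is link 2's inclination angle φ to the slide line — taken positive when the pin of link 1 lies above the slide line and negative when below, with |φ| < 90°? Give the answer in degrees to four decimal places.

geometry: r = 30 mm, L = 244 mm, e = 17 mm; θ starts at 0°
rotate link 1 by +53°: θ ← 0° +53° = 53°
rotate link 1 by -42°: θ ← 53° -42° = 11°
h = r sin θ − e = 5.724270 − 17 = -11.275730
sin φ = h / L = -11.275730 / 244 = -0.04621201
φ = arcsin(-0.04621201) = -2.648696°

-2.6487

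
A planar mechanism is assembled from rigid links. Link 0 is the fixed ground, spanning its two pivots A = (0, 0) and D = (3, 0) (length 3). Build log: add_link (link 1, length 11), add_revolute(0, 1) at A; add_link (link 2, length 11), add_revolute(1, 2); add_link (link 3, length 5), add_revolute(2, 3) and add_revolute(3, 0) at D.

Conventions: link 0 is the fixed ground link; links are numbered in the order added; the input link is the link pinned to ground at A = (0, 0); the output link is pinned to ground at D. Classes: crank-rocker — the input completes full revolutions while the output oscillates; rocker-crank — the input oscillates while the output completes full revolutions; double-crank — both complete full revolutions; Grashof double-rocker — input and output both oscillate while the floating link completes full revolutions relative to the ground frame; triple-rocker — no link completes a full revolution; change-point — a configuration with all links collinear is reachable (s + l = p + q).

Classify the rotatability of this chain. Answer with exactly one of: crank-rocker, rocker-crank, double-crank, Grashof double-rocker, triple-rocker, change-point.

lengths: ground=3, input=11, coupler=11, output=5
sorted: s=3 (shortest), l=11 (longest), p+q=16
s + l = 14 vs p + q = 16
s + l < p + q (Grashof) with shortest = ground link → double-crank

double-crank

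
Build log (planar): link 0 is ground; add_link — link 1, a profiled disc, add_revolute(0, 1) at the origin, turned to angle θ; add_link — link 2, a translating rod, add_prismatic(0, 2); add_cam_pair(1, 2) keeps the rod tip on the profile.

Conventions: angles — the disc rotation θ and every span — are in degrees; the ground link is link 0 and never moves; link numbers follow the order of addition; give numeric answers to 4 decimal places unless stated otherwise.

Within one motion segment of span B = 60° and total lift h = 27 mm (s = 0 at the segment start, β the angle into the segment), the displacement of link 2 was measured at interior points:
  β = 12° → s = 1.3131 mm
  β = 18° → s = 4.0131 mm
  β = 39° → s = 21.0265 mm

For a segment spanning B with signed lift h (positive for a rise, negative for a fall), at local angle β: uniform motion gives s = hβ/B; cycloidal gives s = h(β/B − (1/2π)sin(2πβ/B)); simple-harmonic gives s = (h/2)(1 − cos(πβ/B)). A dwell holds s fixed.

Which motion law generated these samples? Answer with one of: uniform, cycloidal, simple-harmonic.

candidates at β/B = r: uniform s = h·r (linear in β); cycloidal s = h·(r − sin(2πr)/(2π)); simple-harmonic s = (h/2)(1 − cos(πr))
β=12°: printed 1.3131 | uniform 5.4000, cycloidal 1.3131, simple-harmonic 2.5783
β=18°: printed 4.0131 | uniform 8.1000, cycloidal 4.0131, simple-harmonic 5.5649
β=39°: printed 21.0265 | uniform 17.5500, cycloidal 21.0265, simple-harmonic 19.6289
only one law matches every sample → cycloidal

cycloidal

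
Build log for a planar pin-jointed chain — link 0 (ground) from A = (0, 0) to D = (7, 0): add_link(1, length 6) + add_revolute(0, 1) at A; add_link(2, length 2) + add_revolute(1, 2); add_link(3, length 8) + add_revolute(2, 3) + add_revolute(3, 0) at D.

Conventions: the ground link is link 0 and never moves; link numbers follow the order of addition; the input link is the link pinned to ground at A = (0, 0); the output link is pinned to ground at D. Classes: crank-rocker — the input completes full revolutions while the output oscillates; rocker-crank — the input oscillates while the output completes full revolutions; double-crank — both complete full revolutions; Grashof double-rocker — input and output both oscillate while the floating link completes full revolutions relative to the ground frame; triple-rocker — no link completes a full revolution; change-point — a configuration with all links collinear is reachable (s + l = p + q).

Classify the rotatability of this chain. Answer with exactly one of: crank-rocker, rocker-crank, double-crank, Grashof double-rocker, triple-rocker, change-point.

lengths: ground=7, input=6, coupler=2, output=8
sorted: s=2 (shortest), l=8 (longest), p+q=13
s + l = 10 vs p + q = 13
s + l < p + q (Grashof) with shortest = coupler link → Grashof double-rocker

Grashof double-rocker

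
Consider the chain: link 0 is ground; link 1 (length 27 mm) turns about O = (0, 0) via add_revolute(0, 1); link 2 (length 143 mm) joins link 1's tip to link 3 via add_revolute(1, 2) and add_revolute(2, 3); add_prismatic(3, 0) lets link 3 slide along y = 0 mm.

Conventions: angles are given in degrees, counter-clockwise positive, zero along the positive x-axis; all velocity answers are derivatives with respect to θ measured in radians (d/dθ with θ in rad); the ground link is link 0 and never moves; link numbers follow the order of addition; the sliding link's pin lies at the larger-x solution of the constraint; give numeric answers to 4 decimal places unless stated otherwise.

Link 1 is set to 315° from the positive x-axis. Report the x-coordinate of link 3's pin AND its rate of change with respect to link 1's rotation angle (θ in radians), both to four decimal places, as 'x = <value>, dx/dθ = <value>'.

geometry: r = 27 mm, L = 143 mm, e = 0 mm
crank pin P = (r cos θ, r sin θ) = (19.091883, -19.091883)
h = r sin θ − e = -19.091883 − 0 = -19.091883
x = r cos θ + √(L² − h²) = 19.091883 + 141.719794 = 160.811677
dx/dθ = −r sin θ − h·r cos θ/√(L² − h²) (θ in radians; h = -19.091883) = 21.663860

x = 160.8117, dx/dθ = 21.6639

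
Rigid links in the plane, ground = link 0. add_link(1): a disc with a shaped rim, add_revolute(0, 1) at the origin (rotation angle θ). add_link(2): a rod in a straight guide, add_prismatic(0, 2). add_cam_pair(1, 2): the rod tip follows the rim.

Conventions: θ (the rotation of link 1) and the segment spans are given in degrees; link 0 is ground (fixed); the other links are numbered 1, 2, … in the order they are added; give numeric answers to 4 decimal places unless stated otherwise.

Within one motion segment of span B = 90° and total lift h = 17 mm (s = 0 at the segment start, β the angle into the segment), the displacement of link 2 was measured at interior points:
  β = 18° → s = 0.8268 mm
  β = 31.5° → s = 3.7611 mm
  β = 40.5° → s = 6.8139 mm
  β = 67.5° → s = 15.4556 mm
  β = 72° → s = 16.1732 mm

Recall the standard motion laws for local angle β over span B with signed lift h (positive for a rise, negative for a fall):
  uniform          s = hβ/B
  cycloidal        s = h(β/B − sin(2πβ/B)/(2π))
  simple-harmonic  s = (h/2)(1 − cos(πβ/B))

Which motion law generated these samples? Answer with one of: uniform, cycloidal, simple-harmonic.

candidates at β/B = r: uniform s = h·r (linear in β); cycloidal s = h·(r − sin(2πr)/(2π)); simple-harmonic s = (h/2)(1 − cos(πr))
β=18°: printed 0.8268 | uniform 3.4000, cycloidal 0.8268, simple-harmonic 1.6234
β=31.5°: printed 3.7611 | uniform 5.9500, cycloidal 3.7611, simple-harmonic 4.6411
β=40.5°: printed 6.8139 | uniform 7.6500, cycloidal 6.8139, simple-harmonic 7.1703
β=67.5°: printed 15.4556 | uniform 12.7500, cycloidal 15.4556, simple-harmonic 14.5104
β=72°: printed 16.1732 | uniform 13.6000, cycloidal 16.1732, simple-harmonic 15.3766
only one law matches every sample → cycloidal

cycloidal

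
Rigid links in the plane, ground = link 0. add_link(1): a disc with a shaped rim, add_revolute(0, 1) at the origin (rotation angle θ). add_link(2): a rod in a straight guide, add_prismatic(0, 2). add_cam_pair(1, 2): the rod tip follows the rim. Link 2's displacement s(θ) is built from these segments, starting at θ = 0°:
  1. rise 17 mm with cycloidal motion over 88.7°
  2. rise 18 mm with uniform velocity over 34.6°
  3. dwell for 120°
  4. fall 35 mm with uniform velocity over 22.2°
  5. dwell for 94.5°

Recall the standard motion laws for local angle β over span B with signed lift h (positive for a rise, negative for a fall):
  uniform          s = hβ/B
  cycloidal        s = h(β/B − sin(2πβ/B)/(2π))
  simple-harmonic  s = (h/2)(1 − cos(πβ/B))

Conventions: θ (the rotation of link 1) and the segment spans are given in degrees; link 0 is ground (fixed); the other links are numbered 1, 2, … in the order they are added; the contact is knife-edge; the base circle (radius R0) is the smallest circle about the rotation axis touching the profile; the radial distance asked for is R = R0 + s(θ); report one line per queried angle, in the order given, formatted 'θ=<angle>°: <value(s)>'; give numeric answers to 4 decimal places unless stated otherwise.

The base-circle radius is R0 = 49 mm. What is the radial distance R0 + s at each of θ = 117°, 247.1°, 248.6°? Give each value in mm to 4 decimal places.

segment 1 (0° to 88.7°, cycloidal, h = 17) is passed completely: s = 0.0000 + (17) = 17.0000
θ = 117° falls in segment 2 (88.7° to 123.3°, uniform, h = 18): β = 117 − 88.7 = 28.3°, B = 34.6°; Δs = 18·28.3/34.6 = 14.7225; s = 17.0000 + 14.7225 = 31.7225
segment 2 (88.7° to 123.3°, uniform, h = 18) is passed completely: s = 17.0000 + (18) = 35.0000
segment 3 (123.3° to 243.3°, dwell): s unchanged at 35.0000
θ = 247.1° falls in segment 4 (243.3° to 265.5°, uniform, h = -35): β = 247.1 − 243.3 = 3.8°, B = 22.2°; Δs = -35·3.8/22.2 = -5.9910; s = 35.0000 − 5.9910 = 29.0090
θ = 248.6° falls in segment 4 (243.3° to 265.5°, uniform, h = -35): β = 248.6 − 243.3 = 5.3°, B = 22.2°; Δs = -35·5.3/22.2 = -8.3559; s = 35.0000 − 8.3559 = 26.6441
θ=117°: R = R0 + s = 49 + 31.7225 = 80.7225
θ=247.1°: R = R0 + s = 49 + 29.0090 = 78.0090
θ=248.6°: R = R0 + s = 49 + 26.6441 = 75.6441

θ=117°: 80.7225
θ=247.1°: 78.0090
θ=248.6°: 75.6441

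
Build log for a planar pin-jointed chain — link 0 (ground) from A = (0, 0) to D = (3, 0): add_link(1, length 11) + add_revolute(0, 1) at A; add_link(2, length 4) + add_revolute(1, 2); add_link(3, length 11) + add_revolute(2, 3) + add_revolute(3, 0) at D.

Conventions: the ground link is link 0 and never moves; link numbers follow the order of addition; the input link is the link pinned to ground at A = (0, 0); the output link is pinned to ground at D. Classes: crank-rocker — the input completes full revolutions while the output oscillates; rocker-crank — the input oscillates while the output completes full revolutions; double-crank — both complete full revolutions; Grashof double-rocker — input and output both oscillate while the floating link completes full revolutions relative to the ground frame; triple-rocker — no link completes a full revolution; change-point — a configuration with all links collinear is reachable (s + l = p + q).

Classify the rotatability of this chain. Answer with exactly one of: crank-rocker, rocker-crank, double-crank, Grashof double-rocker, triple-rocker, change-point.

lengths: ground=3, input=11, coupler=4, output=11
sorted: s=3 (shortest), l=11 (longest), p+q=15
s + l = 14 vs p + q = 15
s + l < p + q (Grashof) with shortest = ground link → double-crank

double-crank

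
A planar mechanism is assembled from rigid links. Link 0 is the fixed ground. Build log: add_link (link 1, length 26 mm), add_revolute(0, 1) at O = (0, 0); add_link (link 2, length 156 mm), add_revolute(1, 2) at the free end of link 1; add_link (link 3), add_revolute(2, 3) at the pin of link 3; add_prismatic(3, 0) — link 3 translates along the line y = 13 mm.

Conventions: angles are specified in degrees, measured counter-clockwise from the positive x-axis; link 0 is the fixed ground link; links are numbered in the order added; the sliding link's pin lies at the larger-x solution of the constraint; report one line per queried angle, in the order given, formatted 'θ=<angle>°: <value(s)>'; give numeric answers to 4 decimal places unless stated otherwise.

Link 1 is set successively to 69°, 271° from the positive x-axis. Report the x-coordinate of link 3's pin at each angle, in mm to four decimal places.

geometry: r = 26 mm, L = 156 mm, e = 13 mm
θ=69°: crank pin P = (r cos θ, r sin θ) = (9.317567, 24.273091)
θ=69°: h = r sin θ − e = 24.273091 − 13 = 11.273091
θ=69°: x = r cos θ + √(L² − h²) = 9.317567 + 155.592151 = 164.909718
θ=271°: crank pin P = (r cos θ, r sin θ) = (0.453763, -25.996040)
θ=271°: h = r sin θ − e = -25.996040 − 13 = -38.996040
θ=271°: x = r cos θ + √(L² − h²) = 0.453763 + 151.047373 = 151.501135

θ=69°: 164.9097
θ=271°: 151.5011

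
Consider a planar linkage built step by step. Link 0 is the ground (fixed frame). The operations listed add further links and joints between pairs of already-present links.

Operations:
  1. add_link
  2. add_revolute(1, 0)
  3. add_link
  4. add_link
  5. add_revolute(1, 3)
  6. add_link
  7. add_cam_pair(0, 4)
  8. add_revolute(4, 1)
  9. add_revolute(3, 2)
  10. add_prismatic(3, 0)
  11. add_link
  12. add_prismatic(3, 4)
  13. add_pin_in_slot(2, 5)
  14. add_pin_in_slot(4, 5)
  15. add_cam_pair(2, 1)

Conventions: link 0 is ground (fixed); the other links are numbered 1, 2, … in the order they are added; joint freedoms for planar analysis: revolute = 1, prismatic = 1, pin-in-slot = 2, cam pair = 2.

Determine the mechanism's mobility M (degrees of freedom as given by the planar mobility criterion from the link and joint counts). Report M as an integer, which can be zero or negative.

link 0 = ground. State L|J1|J2 = 1|0|0
+link1  2|0|0
R(1,0) f=1→J1  2|1|0
+link2  3|1|0
+link3  4|1|0
R(1,3) f=1→J1  4|2|0
+link4  5|2|0
C(0,4) f=2→J2  5|2|1
R(4,1) f=1→J1  5|3|1
R(3,2) f=1→J1  5|4|1
P(3,0) f=1→J1  5|5|1
+link5  6|5|1
P(3,4) f=1→J1  6|6|1
PS(2,5) f=2→J2  6|6|2
PS(4,5) f=2→J2  6|6|3
C(2,1) f=2→J2  6|6|4
M = 3(6−1)−2·6−4 = 15−12−4 = -1

M = -1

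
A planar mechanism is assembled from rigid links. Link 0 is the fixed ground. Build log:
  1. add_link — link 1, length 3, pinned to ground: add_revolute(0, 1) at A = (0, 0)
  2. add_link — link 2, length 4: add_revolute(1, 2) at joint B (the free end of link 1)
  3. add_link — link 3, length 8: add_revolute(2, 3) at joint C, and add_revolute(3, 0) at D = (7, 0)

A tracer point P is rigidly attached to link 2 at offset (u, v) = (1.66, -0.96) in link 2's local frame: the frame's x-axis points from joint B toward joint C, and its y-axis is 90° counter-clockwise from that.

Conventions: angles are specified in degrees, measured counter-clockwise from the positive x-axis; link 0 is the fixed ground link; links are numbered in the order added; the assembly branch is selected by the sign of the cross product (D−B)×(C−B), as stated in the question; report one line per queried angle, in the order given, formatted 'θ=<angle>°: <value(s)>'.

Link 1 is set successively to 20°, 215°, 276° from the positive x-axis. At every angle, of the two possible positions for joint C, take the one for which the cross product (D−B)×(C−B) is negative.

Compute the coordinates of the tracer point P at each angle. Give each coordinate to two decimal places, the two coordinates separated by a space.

A=(0,0), D=(7.00,0)
θ=20°: B = A + 3.00·(cos20°, sin20°) = (2.8191, 1.0261)
θ=20°: |BD| = 4.3050
θ=20°: circle(B,4.00) ∩ circle(D,8.00): a=-3.4224, h=2.0705
θ=20°:   candidates: C₊=(-0.0112,3.8526) cross=8.913; C₋=(-0.9982,-0.1690) cross=-8.913
θ=20°:   branch - wants cross < 0 → take C=(-0.9982,-0.1690) (cross=-8.913)
θ=20°: ex = (C−B)/|BC| = (-0.9543,-0.2988); ey = (0.2988,-0.9543)
θ=20°: P = B + 1.66·ex + -0.96·ey = (0.9481,1.4462)
θ=215°: B = A + 3.00·(cos215°, sin215°) = (-2.4575, -1.7207)
θ=215°: |BD| = 9.6127
θ=215°: circle(B,4.00) ∩ circle(D,8.00): a=2.3097, h=3.2658
θ=215°:   candidates: C₊=(-0.7697,1.9058) cross=31.393; C₋=(0.3995,-4.5203) cross=-31.393
θ=215°:   branch - wants cross < 0 → take C=(0.3995,-4.5203) (cross=-31.393)
θ=215°: ex = (C−B)/|BC| = (0.7142,-0.6999); ey = (0.6999,0.7142)
θ=215°: P = B + 1.66·ex + -0.96·ey = (-1.9437,-3.5682)
θ=276°: B = A + 3.00·(cos276°, sin276°) = (0.3136, -2.9836)
θ=276°: |BD| = 7.3219
θ=276°: circle(B,4.00) ∩ circle(D,8.00): a=0.3831, h=3.9816
θ=276°:   candidates: C₊=(-0.9590,0.8086) cross=29.153; C₋=(2.2859,-6.4635) cross=-29.153
θ=276°:   branch - wants cross < 0 → take C=(2.2859,-6.4635) (cross=-29.153)
θ=276°: ex = (C−B)/|BC| = (0.4931,-0.8700); ey = (0.8700,0.4931)
θ=276°: P = B + 1.66·ex + -0.96·ey = (0.2969,-4.9011)

θ=20°: 0.95 1.45
θ=215°: -1.94 -3.57
θ=276°: 0.30 -4.90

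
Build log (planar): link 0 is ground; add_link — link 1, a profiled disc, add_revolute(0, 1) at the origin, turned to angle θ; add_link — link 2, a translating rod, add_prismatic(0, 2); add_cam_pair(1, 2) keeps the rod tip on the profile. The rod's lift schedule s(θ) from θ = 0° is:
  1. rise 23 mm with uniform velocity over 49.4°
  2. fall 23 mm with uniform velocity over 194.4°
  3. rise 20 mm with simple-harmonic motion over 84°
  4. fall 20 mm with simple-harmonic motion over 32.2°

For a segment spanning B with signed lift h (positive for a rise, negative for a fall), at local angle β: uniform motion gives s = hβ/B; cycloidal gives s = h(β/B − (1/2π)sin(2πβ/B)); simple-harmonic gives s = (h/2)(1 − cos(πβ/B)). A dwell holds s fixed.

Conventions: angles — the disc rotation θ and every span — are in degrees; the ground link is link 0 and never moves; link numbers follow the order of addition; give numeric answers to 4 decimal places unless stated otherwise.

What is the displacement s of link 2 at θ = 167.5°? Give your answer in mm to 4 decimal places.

seg 1 [0°–49.4°] uniform, h=23: full span → s += 23 → s = 23.0000
seg 2 [49.4°–243.8°] uniform, h=-23: θ=167.5° here. β=118.1, B=194.4. -23·118.1/194.4 = -13.9727 → s = 9.0273

9.0273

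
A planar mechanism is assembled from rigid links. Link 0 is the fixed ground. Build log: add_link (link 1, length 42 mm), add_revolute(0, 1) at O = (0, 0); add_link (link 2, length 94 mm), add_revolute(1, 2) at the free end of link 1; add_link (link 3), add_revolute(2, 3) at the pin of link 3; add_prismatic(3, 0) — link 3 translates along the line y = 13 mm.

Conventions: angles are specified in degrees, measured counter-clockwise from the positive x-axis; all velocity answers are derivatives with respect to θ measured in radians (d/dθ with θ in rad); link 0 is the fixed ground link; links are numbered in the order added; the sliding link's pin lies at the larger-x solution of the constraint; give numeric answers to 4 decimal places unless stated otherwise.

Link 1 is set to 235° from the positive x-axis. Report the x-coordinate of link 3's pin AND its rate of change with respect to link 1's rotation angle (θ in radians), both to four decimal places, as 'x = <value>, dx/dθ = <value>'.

geometry: r = 42 mm, L = 94 mm, e = 13 mm
crank pin P = (r cos θ, r sin θ) = (-24.090210, -34.404386)
h = r sin θ − e = -34.404386 − 13 = -47.404386
x = r cos θ + √(L² − h²) = -24.090210 + 81.171573 = 57.081362
dx/dθ = −r sin θ − h·r cos θ/√(L² − h²) (θ in radians; h = -47.404386) = 20.335647

x = 57.0814, dx/dθ = 20.3356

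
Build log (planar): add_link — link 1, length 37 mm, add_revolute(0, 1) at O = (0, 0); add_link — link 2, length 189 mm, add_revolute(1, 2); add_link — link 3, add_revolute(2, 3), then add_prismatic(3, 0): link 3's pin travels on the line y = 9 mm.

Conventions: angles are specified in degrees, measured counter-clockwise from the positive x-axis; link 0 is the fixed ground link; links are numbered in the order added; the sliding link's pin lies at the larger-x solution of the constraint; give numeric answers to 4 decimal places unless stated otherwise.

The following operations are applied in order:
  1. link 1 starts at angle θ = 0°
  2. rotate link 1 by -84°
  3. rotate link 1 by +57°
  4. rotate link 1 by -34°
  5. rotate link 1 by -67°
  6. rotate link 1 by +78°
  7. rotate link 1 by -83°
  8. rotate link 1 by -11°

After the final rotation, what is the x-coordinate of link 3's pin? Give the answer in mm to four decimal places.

geometry: r = 37 mm, L = 189 mm, e = 9 mm; θ starts at 0°
rotate link 1 by -84°: θ ← 0° -84° = -84°
rotate link 1 by +57°: θ ← -84° +57° = -27°
rotate link 1 by -34°: θ ← -27° -34° = -61°
rotate link 1 by -67°: θ ← -61° -67° = -128°
rotate link 1 by +78°: θ ← -128° +78° = -50°
rotate link 1 by -83°: θ ← -50° -83° = -133°
rotate link 1 by -11°: θ ← -133° -11° = -144°
crank pin P = (r cos θ, r sin θ) = (-29.933629, -21.748054)
h = r sin θ − e = -21.748054 − 9 = -30.748054
x = r cos θ + √(L² − h²) = -29.933629 + 186.482056 = 156.548427

156.5484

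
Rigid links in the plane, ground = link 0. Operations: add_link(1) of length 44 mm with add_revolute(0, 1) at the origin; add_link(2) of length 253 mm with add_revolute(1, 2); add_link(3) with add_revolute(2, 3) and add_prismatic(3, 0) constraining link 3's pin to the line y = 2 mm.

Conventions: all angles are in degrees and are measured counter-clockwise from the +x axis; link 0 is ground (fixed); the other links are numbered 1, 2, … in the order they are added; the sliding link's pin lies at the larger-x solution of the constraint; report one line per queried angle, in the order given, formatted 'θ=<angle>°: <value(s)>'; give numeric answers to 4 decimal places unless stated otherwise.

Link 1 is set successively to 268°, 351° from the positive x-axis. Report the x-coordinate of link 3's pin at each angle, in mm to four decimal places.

geometry: r = 44 mm, L = 253 mm, e = 2 mm
θ=268°: crank pin P = (r cos θ, r sin θ) = (-1.535578, -43.973196)
θ=268°: h = r sin θ − e = -43.973196 − 2 = -45.973196
θ=268°: x = r cos θ + √(L² − h²) = -1.535578 + 248.787993 = 247.252415
θ=351°: crank pin P = (r cos θ, r sin θ) = (43.458287, -6.883116)
θ=351°: h = r sin θ − e = -6.883116 − 2 = -8.883116
θ=351°: x = r cos θ + √(L² − h²) = 43.458287 + 252.844004 = 296.302291

θ=268°: 247.2524
θ=351°: 296.3023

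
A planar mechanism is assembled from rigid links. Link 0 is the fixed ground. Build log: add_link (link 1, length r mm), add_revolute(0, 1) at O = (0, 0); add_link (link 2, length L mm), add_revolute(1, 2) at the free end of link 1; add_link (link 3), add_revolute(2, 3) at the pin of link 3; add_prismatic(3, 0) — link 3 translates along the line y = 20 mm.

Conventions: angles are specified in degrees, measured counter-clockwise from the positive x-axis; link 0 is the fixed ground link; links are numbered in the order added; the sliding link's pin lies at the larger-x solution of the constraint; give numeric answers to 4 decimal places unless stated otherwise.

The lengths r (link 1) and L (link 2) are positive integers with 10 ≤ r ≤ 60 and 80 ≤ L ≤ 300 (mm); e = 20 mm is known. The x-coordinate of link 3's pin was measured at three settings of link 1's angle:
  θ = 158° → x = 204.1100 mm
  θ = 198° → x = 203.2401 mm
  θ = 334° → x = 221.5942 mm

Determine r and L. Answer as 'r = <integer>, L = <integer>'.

constraint per measurement: (x − r cos θ)² + (r sin θ − e)² = L²
subtracting the θ₁ and θ₂ equations cancels the r² and L² terms:
r = (x₁² − x₂²) / (2[(x₁cos θ₁ + e sin θ₁) − (x₂cos θ₂ + e sin θ₂)]) = 9.9999 → r = 10
L² = (x₁ − r cos θ₁)² + (r sin θ₁ − e)² = 45795.9994 → L = 214.0000 → L = 214
check at θ₃=334°: x = 221.5942 (printed 221.5942) ✓

r = 10, L = 214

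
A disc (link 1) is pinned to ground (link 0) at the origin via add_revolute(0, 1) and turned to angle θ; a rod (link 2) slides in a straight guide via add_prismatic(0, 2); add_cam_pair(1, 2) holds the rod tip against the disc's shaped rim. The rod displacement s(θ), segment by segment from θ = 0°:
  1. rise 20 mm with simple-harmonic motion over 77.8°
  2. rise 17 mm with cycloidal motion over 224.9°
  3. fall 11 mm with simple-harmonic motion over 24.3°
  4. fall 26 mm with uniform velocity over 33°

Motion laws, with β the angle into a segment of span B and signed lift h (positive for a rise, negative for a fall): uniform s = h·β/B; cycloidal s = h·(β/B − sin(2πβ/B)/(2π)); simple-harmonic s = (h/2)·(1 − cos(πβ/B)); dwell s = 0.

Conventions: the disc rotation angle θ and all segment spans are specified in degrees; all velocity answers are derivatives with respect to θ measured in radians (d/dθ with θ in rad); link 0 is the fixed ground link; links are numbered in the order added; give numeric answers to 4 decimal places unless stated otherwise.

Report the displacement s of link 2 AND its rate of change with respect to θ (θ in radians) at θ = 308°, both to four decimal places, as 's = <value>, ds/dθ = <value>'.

segment 1 (0° to 77.8°, simple-harmonic, h = 20) is passed completely: s = 0.0000 + (20) = 20.0000
segment 2 (77.8° to 302.7°, cycloidal, h = 17) is passed completely: s = 20.0000 + (17) = 37.0000
θ = 308° falls in segment 3 (302.7° to 327°, simple-harmonic, h = -11): β = 308 − 302.7 = 5.3°, B = 24.3°; Δs = -11/2·(1 − cos(π·0.2181)) = -1.2414; s = 37.0000 − 1.2414 = 35.7586
velocity in seg [302.7°–327°] (simple-harmonic), θ in radians: β = 5.3° = 0.0925 rad, B = 24.3° = 0.4241 rad; ds/dθ = (πh/(2B)) sin(πβ/B) = (π·(-11)/(2·0.4241)) sin(π·0.2181) = -25.781982 mm/rad

s = 35.7586, ds/dθ = -25.7820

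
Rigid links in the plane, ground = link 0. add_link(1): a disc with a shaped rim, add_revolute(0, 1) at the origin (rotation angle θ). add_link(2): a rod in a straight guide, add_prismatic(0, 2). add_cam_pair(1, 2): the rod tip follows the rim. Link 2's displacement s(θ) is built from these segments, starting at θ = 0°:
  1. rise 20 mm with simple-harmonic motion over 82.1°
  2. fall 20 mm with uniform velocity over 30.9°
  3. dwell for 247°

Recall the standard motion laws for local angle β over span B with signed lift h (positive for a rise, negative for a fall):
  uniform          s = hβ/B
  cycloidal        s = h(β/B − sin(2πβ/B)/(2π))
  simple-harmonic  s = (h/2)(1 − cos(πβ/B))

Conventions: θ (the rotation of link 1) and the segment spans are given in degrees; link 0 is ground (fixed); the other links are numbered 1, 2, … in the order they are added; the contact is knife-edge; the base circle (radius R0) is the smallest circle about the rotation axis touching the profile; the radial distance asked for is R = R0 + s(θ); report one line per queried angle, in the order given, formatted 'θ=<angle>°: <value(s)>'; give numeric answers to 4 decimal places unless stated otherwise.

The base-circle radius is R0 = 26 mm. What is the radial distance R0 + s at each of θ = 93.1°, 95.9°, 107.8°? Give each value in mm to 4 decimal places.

segment 1 (0° to 82.1°, simple-harmonic, h = 20) is passed completely: s = 0.0000 + (20) = 20.0000
θ = 93.1° falls in segment 2 (82.1° to 113°, uniform, h = -20): β = 93.1 − 82.1 = 11°, B = 30.9°; Δs = -20·11/30.9 = -7.1197; s = 20.0000 − 7.1197 = 12.8803
θ = 95.9° falls in segment 2 (82.1° to 113°, uniform, h = -20): β = 95.9 − 82.1 = 13.8°, B = 30.9°; Δs = -20·13.8/30.9 = -8.9320; s = 20.0000 − 8.9320 = 11.0680
θ = 107.8° falls in segment 2 (82.1° to 113°, uniform, h = -20): β = 107.8 − 82.1 = 25.7°, B = 30.9°; Δs = -20·25.7/30.9 = -16.6343; s = 20.0000 − 16.6343 = 3.3657
θ=93.1°: R = R0 + s = 26 + 12.8803 = 38.8803
θ=95.9°: R = R0 + s = 26 + 11.0680 = 37.0680
θ=107.8°: R = R0 + s = 26 + 3.3657 = 29.3657

θ=93.1°: 38.8803
θ=95.9°: 37.0680
θ=107.8°: 29.3657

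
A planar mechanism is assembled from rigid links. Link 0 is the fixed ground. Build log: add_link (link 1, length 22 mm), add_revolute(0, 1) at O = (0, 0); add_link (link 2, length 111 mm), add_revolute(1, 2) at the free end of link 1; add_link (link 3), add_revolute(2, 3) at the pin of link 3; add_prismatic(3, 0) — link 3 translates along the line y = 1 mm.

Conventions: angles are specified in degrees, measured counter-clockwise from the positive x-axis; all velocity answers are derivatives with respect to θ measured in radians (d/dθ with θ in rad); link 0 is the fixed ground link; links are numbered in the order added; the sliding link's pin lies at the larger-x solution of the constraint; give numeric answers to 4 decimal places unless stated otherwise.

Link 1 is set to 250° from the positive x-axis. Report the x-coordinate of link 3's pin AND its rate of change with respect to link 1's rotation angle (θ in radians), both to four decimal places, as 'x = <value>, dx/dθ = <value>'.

geometry: r = 22 mm, L = 111 mm, e = 1 mm
crank pin P = (r cos θ, r sin θ) = (-7.524443, -20.673238)
h = r sin θ − e = -20.673238 − 1 = -21.673238
x = r cos θ + √(L² − h²) = -7.524443 + 108.863542 = 101.339099
dx/dθ = −r sin θ − h·r cos θ/√(L² − h²) (θ in radians; h = -21.673238) = 19.175224

x = 101.3391, dx/dθ = 19.1752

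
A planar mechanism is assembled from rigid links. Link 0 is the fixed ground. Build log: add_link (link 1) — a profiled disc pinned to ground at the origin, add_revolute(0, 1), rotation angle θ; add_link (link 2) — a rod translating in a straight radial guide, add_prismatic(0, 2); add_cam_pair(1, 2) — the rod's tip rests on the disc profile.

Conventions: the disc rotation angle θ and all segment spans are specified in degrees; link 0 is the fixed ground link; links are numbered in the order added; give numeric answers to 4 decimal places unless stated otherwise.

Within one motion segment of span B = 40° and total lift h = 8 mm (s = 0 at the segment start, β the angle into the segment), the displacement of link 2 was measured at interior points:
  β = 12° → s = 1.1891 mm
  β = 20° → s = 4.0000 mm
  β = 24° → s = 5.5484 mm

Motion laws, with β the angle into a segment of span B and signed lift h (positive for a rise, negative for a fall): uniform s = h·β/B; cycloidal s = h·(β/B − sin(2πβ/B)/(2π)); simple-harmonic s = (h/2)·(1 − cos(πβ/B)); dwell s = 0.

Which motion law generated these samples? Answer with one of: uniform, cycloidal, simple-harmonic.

candidates at β/B = r: uniform s = h·r (linear in β); cycloidal s = h·(r − sin(2πr)/(2π)); simple-harmonic s = (h/2)(1 − cos(πr))
β=12°: printed 1.1891 | uniform 2.4000, cycloidal 1.1891, simple-harmonic 1.6489
β=20°: printed 4.0000 | uniform 4.0000, cycloidal 4.0000, simple-harmonic 4.0000
β=24°: printed 5.5484 | uniform 4.8000, cycloidal 5.5484, simple-harmonic 5.2361
only one law matches every sample → cycloidal

cycloidal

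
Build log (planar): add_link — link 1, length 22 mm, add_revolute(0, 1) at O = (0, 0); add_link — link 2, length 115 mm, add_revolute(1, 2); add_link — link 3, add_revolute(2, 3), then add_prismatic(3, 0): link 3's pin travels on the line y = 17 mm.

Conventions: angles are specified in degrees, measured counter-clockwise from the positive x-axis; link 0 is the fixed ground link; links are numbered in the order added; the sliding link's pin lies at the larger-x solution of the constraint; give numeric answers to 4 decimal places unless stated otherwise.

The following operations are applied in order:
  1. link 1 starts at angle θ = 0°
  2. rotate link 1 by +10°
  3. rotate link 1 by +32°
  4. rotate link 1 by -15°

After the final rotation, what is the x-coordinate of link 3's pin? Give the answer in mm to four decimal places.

geometry: r = 22 mm, L = 115 mm, e = 17 mm; θ starts at 0°
rotate link 1 by +10°: θ ← 0° +10° = 10°
rotate link 1 by +32°: θ ← 10° +32° = 42°
rotate link 1 by -15°: θ ← 42° -15° = 27°
crank pin P = (r cos θ, r sin θ) = (19.602144, 9.987791)
h = r sin θ − e = 9.987791 − 17 = -7.012209
x = r cos θ + √(L² − h²) = 19.602144 + 114.786014 = 134.388157

134.3882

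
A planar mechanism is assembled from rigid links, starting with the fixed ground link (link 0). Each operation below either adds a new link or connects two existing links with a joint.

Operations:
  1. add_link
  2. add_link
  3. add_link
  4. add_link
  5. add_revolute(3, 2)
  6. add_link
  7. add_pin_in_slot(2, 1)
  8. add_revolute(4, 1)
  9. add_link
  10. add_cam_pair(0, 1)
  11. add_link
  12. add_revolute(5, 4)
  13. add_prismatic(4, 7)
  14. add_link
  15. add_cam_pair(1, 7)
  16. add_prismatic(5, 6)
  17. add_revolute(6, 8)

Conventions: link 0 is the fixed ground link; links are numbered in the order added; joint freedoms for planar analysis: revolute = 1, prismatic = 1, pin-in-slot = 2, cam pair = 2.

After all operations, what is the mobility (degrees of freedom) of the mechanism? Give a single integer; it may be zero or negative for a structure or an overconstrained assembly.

ground; <1,0,0>
#1 <2,0,0>
#2 <3,0,0>
#3 <4,0,0>
#4 <5,0,0>
R:3↔2 J1 <5,1,0>
#5 <6,1,0>
PS:2↔1 J2 <6,1,1>
R:4↔1 J1 <6,2,1>
#6 <7,2,1>
C:0↔1 J2 <7,2,2>
#7 <8,2,2>
R:5↔4 J1 <8,3,2>
P:4↔7 J1 <8,4,2>
#8 <9,4,2>
C:1↔7 J2 <9,4,3>
P:5↔6 J1 <9,5,3>
R:6↔8 J1 <9,6,3>
3×8 − 2×6 − 1×3 = 9

M = 9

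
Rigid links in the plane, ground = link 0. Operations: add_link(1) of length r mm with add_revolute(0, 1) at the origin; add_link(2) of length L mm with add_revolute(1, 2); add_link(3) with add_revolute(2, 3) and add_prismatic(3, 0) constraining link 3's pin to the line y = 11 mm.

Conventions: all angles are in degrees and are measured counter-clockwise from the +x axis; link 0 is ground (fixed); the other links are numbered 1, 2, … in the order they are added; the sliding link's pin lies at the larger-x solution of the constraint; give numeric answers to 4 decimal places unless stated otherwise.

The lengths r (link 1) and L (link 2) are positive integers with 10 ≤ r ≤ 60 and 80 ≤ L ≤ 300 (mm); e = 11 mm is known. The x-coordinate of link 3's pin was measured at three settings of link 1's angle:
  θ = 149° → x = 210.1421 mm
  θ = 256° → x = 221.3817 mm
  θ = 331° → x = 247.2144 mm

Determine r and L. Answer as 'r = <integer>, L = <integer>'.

constraint per measurement: (x − r cos θ)² + (r sin θ − e)² = L²
subtracting the θ₁ and θ₂ equations cancels the r² and L² terms:
r = (x₁² − x₂²) / (2[(x₁cos θ₁ + e sin θ₁) − (x₂cos θ₂ + e sin θ₂)]) = 21.9999 → r = 22
L² = (x₁ − r cos θ₁)² + (r sin θ₁ − e)² = 52441.0090 → L = 229.0000 → L = 229
check at θ₃=331°: x = 247.2144 (printed 247.2144) ✓

r = 22, L = 229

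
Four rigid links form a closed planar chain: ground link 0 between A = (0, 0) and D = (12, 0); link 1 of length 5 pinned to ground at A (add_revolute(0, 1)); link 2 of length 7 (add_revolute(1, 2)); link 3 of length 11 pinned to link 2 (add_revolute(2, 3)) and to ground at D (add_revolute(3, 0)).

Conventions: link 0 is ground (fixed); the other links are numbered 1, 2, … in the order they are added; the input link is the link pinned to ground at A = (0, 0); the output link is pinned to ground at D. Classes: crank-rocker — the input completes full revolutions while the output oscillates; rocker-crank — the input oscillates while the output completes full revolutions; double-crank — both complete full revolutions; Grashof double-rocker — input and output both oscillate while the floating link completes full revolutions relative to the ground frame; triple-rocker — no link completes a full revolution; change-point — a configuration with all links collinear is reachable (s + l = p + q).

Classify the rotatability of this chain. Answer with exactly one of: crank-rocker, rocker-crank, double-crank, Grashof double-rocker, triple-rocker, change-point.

lengths: ground=12, input=5, coupler=7, output=11
sorted: s=5 (shortest), l=12 (longest), p+q=18
s + l = 17 vs p + q = 18
s + l < p + q (Grashof) with shortest = input link → crank-rocker

crank-rocker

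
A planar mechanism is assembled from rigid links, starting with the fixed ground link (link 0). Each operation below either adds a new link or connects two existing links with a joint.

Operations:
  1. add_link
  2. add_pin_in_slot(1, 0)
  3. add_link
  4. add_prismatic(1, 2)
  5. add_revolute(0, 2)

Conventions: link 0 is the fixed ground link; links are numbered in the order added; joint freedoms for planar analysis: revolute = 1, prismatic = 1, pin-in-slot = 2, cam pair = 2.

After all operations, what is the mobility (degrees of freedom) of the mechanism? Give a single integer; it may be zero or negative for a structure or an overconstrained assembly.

L=1 J1=0 J2=0
add link → L=2 J1=0 J2=0
PS@1,0 dof=2 J2 → L=2 J1=0 J2=1
add link → L=3 J1=0 J2=1
P@1,2 dof=1 J1 → L=3 J1=1 J2=1
R@0,2 dof=1 J1 → L=3 J1=2 J2=1
M=3(L−1)−2J1−J2=3·2−2·2−1=1

M = 1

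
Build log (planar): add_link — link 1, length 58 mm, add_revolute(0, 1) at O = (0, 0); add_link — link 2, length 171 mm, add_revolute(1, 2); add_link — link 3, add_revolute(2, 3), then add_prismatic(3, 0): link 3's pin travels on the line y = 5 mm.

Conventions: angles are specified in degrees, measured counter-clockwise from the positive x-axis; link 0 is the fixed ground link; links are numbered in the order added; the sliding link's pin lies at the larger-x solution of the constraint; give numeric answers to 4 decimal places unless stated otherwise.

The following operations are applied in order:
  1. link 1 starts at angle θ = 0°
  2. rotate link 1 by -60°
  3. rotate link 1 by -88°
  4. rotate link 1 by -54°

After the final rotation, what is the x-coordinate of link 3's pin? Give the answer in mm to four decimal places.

geometry: r = 58 mm, L = 171 mm, e = 5 mm; θ starts at 0°
rotate link 1 by -60°: θ ← 0° -60° = -60°
rotate link 1 by -88°: θ ← -60° -88° = -148°
rotate link 1 by -54°: θ ← -148° -54° = -202°
crank pin P = (r cos θ, r sin θ) = (-53.776664, 21.727182)
h = r sin θ − e = 21.727182 − 5 = 16.727182
x = r cos θ + √(L² − h²) = -53.776664 + 170.179909 = 116.403245

116.4032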